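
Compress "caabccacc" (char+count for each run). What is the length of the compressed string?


Input: caabccacc
Runs:
  'c' x 1 => "c1"
  'a' x 2 => "a2"
  'b' x 1 => "b1"
  'c' x 2 => "c2"
  'a' x 1 => "a1"
  'c' x 2 => "c2"
Compressed: "c1a2b1c2a1c2"
Compressed length: 12

12


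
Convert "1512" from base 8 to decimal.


Input: "1512" in base 8
Positional expansion:
  Digit '1' (value 1) x 8^3 = 512
  Digit '5' (value 5) x 8^2 = 320
  Digit '1' (value 1) x 8^1 = 8
  Digit '2' (value 2) x 8^0 = 2
Sum = 842

842


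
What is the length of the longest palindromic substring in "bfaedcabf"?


Input: "bfaedcabf"
Checking substrings for palindromes:
  No multi-char palindromic substrings found
Longest palindromic substring: "b" with length 1

1


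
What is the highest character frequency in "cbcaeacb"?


Input: cbcaeacb
Character counts:
  'a': 2
  'b': 2
  'c': 3
  'e': 1
Maximum frequency: 3

3


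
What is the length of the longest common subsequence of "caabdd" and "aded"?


LCS of "caabdd" and "aded"
DP table:
           a    d    e    d
      0    0    0    0    0
  c   0    0    0    0    0
  a   0    1    1    1    1
  a   0    1    1    1    1
  b   0    1    1    1    1
  d   0    1    2    2    2
  d   0    1    2    2    3
LCS length = dp[6][4] = 3

3


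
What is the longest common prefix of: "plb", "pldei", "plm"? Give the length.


Words: plb, pldei, plm
  Position 0: all 'p' => match
  Position 1: all 'l' => match
  Position 2: ('b', 'd', 'm') => mismatch, stop
LCP = "pl" (length 2)

2


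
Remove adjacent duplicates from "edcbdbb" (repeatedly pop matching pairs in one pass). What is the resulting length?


Input: edcbdbb
Stack-based adjacent duplicate removal:
  Read 'e': push. Stack: e
  Read 'd': push. Stack: ed
  Read 'c': push. Stack: edc
  Read 'b': push. Stack: edcb
  Read 'd': push. Stack: edcbd
  Read 'b': push. Stack: edcbdb
  Read 'b': matches stack top 'b' => pop. Stack: edcbd
Final stack: "edcbd" (length 5)

5


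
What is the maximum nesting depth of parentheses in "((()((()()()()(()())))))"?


Input: "((()((()()()()(()())))))"
Tracking depth:
  Position 0 '(': depth becomes 1
  Position 1 '(': depth becomes 2
  Position 2 '(': depth becomes 3
  Position 3 ')': depth becomes 2
  Position 4 '(': depth becomes 3
  Position 5 '(': depth becomes 4
  Position 6 '(': depth becomes 5
  Position 7 ')': depth becomes 4
  Position 8 '(': depth becomes 5
  Position 9 ')': depth becomes 4
  Position 10 '(': depth becomes 5
  Position 11 ')': depth becomes 4
  Position 12 '(': depth becomes 5
  Position 13 ')': depth becomes 4
  Position 14 '(': depth becomes 5
  Position 15 '(': depth becomes 6
  Position 16 ')': depth becomes 5
  Position 17 '(': depth becomes 6
  Position 18 ')': depth becomes 5
  Position 19 ')': depth becomes 4
  Position 20 ')': depth becomes 3
  Position 21 ')': depth becomes 2
  Position 22 ')': depth becomes 1
  Position 23 ')': depth becomes 0
Maximum depth reached: 6

6


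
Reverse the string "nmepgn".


Input: nmepgn
Reading characters right to left:
  Position 5: 'n'
  Position 4: 'g'
  Position 3: 'p'
  Position 2: 'e'
  Position 1: 'm'
  Position 0: 'n'
Reversed: ngpemn

ngpemn


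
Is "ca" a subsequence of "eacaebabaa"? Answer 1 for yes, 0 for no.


Check if "ca" is a subsequence of "eacaebabaa"
Greedy scan:
  Position 0 ('e'): no match needed
  Position 1 ('a'): no match needed
  Position 2 ('c'): matches sub[0] = 'c'
  Position 3 ('a'): matches sub[1] = 'a'
  Position 4 ('e'): no match needed
  Position 5 ('b'): no match needed
  Position 6 ('a'): no match needed
  Position 7 ('b'): no match needed
  Position 8 ('a'): no match needed
  Position 9 ('a'): no match needed
All 2 characters matched => is a subsequence

1


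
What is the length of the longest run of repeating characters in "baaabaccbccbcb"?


Input: "baaabaccbccbcb"
Scanning for longest run:
  Position 1 ('a'): new char, reset run to 1
  Position 2 ('a'): continues run of 'a', length=2
  Position 3 ('a'): continues run of 'a', length=3
  Position 4 ('b'): new char, reset run to 1
  Position 5 ('a'): new char, reset run to 1
  Position 6 ('c'): new char, reset run to 1
  Position 7 ('c'): continues run of 'c', length=2
  Position 8 ('b'): new char, reset run to 1
  Position 9 ('c'): new char, reset run to 1
  Position 10 ('c'): continues run of 'c', length=2
  Position 11 ('b'): new char, reset run to 1
  Position 12 ('c'): new char, reset run to 1
  Position 13 ('b'): new char, reset run to 1
Longest run: 'a' with length 3

3


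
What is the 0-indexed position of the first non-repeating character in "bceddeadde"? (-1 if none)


Input: bceddeadde
Character frequencies:
  'a': 1
  'b': 1
  'c': 1
  'd': 4
  'e': 3
Scanning left to right for freq == 1:
  Position 0 ('b'): unique! => answer = 0

0


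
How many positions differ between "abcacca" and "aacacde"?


Comparing "abcacca" and "aacacde" position by position:
  Position 0: 'a' vs 'a' => same
  Position 1: 'b' vs 'a' => DIFFER
  Position 2: 'c' vs 'c' => same
  Position 3: 'a' vs 'a' => same
  Position 4: 'c' vs 'c' => same
  Position 5: 'c' vs 'd' => DIFFER
  Position 6: 'a' vs 'e' => DIFFER
Positions that differ: 3

3


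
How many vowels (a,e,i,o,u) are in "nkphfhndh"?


Input: nkphfhndh
Checking each character:
  'n' at position 0: consonant
  'k' at position 1: consonant
  'p' at position 2: consonant
  'h' at position 3: consonant
  'f' at position 4: consonant
  'h' at position 5: consonant
  'n' at position 6: consonant
  'd' at position 7: consonant
  'h' at position 8: consonant
Total vowels: 0

0


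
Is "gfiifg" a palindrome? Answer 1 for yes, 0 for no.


Input: gfiifg
Reversed: gfiifg
  Compare pos 0 ('g') with pos 5 ('g'): match
  Compare pos 1 ('f') with pos 4 ('f'): match
  Compare pos 2 ('i') with pos 3 ('i'): match
Result: palindrome

1


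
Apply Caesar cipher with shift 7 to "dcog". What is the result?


Caesar cipher: shift "dcog" by 7
  'd' (pos 3) + 7 = pos 10 = 'k'
  'c' (pos 2) + 7 = pos 9 = 'j'
  'o' (pos 14) + 7 = pos 21 = 'v'
  'g' (pos 6) + 7 = pos 13 = 'n'
Result: kjvn

kjvn


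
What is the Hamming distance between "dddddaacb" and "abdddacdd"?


Comparing "dddddaacb" and "abdddacdd" position by position:
  Position 0: 'd' vs 'a' => differ
  Position 1: 'd' vs 'b' => differ
  Position 2: 'd' vs 'd' => same
  Position 3: 'd' vs 'd' => same
  Position 4: 'd' vs 'd' => same
  Position 5: 'a' vs 'a' => same
  Position 6: 'a' vs 'c' => differ
  Position 7: 'c' vs 'd' => differ
  Position 8: 'b' vs 'd' => differ
Total differences (Hamming distance): 5

5


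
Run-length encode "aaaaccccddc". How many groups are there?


Input: aaaaccccddc
Scanning for consecutive runs:
  Group 1: 'a' x 4 (positions 0-3)
  Group 2: 'c' x 4 (positions 4-7)
  Group 3: 'd' x 2 (positions 8-9)
  Group 4: 'c' x 1 (positions 10-10)
Total groups: 4

4


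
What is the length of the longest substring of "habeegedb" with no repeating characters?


Input: "habeegedb"
Sliding window (track last position of each char):
  Position 0 ('h'): window [0,0] length 1 -- new best
  Position 1 ('a'): window [0,1] length 2 -- new best
  Position 2 ('b'): window [0,2] length 3 -- new best
  Position 3 ('e'): window [0,3] length 4 -- new best
  Position 4 ('e'): repeat (last at 3), move window start to 4
  Position 4 ('e'): window [4,4] length 1
  Position 5 ('g'): window [4,5] length 2
  Position 6 ('e'): repeat (last at 4), move window start to 5
  Position 6 ('e'): window [5,6] length 2
  Position 7 ('d'): window [5,7] length 3
  Position 8 ('b'): window [5,8] length 4
Longest substring with no repeats: "habe" with length 4

4


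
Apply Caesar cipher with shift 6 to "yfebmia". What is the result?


Caesar cipher: shift "yfebmia" by 6
  'y' (pos 24) + 6 = pos 4 = 'e'
  'f' (pos 5) + 6 = pos 11 = 'l'
  'e' (pos 4) + 6 = pos 10 = 'k'
  'b' (pos 1) + 6 = pos 7 = 'h'
  'm' (pos 12) + 6 = pos 18 = 's'
  'i' (pos 8) + 6 = pos 14 = 'o'
  'a' (pos 0) + 6 = pos 6 = 'g'
Result: elkhsog

elkhsog


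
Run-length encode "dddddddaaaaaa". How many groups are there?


Input: dddddddaaaaaa
Scanning for consecutive runs:
  Group 1: 'd' x 7 (positions 0-6)
  Group 2: 'a' x 6 (positions 7-12)
Total groups: 2

2


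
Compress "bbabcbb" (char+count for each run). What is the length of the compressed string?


Input: bbabcbb
Runs:
  'b' x 2 => "b2"
  'a' x 1 => "a1"
  'b' x 1 => "b1"
  'c' x 1 => "c1"
  'b' x 2 => "b2"
Compressed: "b2a1b1c1b2"
Compressed length: 10

10


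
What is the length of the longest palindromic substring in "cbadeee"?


Input: "cbadeee"
Checking substrings for palindromes:
  [4:7] "eee" (len 3) => palindrome
  [4:6] "ee" (len 2) => palindrome
  [5:7] "ee" (len 2) => palindrome
Longest palindromic substring: "eee" with length 3

3


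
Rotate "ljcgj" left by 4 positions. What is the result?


Input: "ljcgj", rotate left by 4
First 4 characters: "ljcg"
Remaining characters: "j"
Concatenate remaining + first: "j" + "ljcg" = "jljcg"

jljcg


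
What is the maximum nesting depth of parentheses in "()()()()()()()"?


Input: "()()()()()()()"
Tracking depth:
  Position 0 '(': depth becomes 1
  Position 1 ')': depth becomes 0
  Position 2 '(': depth becomes 1
  Position 3 ')': depth becomes 0
  Position 4 '(': depth becomes 1
  Position 5 ')': depth becomes 0
  Position 6 '(': depth becomes 1
  Position 7 ')': depth becomes 0
  Position 8 '(': depth becomes 1
  Position 9 ')': depth becomes 0
  Position 10 '(': depth becomes 1
  Position 11 ')': depth becomes 0
  Position 12 '(': depth becomes 1
  Position 13 ')': depth becomes 0
Maximum depth reached: 1

1


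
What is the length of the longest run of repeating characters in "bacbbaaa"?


Input: "bacbbaaa"
Scanning for longest run:
  Position 1 ('a'): new char, reset run to 1
  Position 2 ('c'): new char, reset run to 1
  Position 3 ('b'): new char, reset run to 1
  Position 4 ('b'): continues run of 'b', length=2
  Position 5 ('a'): new char, reset run to 1
  Position 6 ('a'): continues run of 'a', length=2
  Position 7 ('a'): continues run of 'a', length=3
Longest run: 'a' with length 3

3


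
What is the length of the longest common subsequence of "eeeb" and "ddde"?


LCS of "eeeb" and "ddde"
DP table:
           d    d    d    e
      0    0    0    0    0
  e   0    0    0    0    1
  e   0    0    0    0    1
  e   0    0    0    0    1
  b   0    0    0    0    1
LCS length = dp[4][4] = 1

1


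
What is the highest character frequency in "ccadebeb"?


Input: ccadebeb
Character counts:
  'a': 1
  'b': 2
  'c': 2
  'd': 1
  'e': 2
Maximum frequency: 2

2


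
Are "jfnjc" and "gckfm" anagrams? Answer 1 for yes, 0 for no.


Strings: "jfnjc", "gckfm"
Sorted first:  cfjjn
Sorted second: cfgkm
Differ at position 2: 'j' vs 'g' => not anagrams

0


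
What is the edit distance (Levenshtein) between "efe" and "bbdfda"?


Computing edit distance: "efe" -> "bbdfda"
DP table:
           b    b    d    f    d    a
      0    1    2    3    4    5    6
  e   1    1    2    3    4    5    6
  f   2    2    2    3    3    4    5
  e   3    3    3    3    4    4    5
Edit distance = dp[3][6] = 5

5


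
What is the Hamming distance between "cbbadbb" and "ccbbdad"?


Comparing "cbbadbb" and "ccbbdad" position by position:
  Position 0: 'c' vs 'c' => same
  Position 1: 'b' vs 'c' => differ
  Position 2: 'b' vs 'b' => same
  Position 3: 'a' vs 'b' => differ
  Position 4: 'd' vs 'd' => same
  Position 5: 'b' vs 'a' => differ
  Position 6: 'b' vs 'd' => differ
Total differences (Hamming distance): 4

4


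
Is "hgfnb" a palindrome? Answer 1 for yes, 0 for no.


Input: hgfnb
Reversed: bnfgh
  Compare pos 0 ('h') with pos 4 ('b'): MISMATCH
  Compare pos 1 ('g') with pos 3 ('n'): MISMATCH
Result: not a palindrome

0


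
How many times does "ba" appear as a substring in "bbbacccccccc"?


Searching for "ba" in "bbbacccccccc"
Scanning each position:
  Position 0: "bb" => no
  Position 1: "bb" => no
  Position 2: "ba" => MATCH
  Position 3: "ac" => no
  Position 4: "cc" => no
  Position 5: "cc" => no
  Position 6: "cc" => no
  Position 7: "cc" => no
  Position 8: "cc" => no
  Position 9: "cc" => no
  Position 10: "cc" => no
Total occurrences: 1

1


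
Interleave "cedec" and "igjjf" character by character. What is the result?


Interleaving "cedec" and "igjjf":
  Position 0: 'c' from first, 'i' from second => "ci"
  Position 1: 'e' from first, 'g' from second => "eg"
  Position 2: 'd' from first, 'j' from second => "dj"
  Position 3: 'e' from first, 'j' from second => "ej"
  Position 4: 'c' from first, 'f' from second => "cf"
Result: ciegdjejcf

ciegdjejcf


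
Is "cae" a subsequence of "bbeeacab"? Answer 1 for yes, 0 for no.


Check if "cae" is a subsequence of "bbeeacab"
Greedy scan:
  Position 0 ('b'): no match needed
  Position 1 ('b'): no match needed
  Position 2 ('e'): no match needed
  Position 3 ('e'): no match needed
  Position 4 ('a'): no match needed
  Position 5 ('c'): matches sub[0] = 'c'
  Position 6 ('a'): matches sub[1] = 'a'
  Position 7 ('b'): no match needed
Only matched 2/3 characters => not a subsequence

0


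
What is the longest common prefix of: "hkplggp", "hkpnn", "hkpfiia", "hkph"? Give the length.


Words: hkplggp, hkpnn, hkpfiia, hkph
  Position 0: all 'h' => match
  Position 1: all 'k' => match
  Position 2: all 'p' => match
  Position 3: ('l', 'n', 'f', 'h') => mismatch, stop
LCP = "hkp" (length 3)

3


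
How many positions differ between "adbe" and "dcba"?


Comparing "adbe" and "dcba" position by position:
  Position 0: 'a' vs 'd' => DIFFER
  Position 1: 'd' vs 'c' => DIFFER
  Position 2: 'b' vs 'b' => same
  Position 3: 'e' vs 'a' => DIFFER
Positions that differ: 3

3


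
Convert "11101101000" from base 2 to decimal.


Input: "11101101000" in base 2
Positional expansion:
  Digit '1' (value 1) x 2^10 = 1024
  Digit '1' (value 1) x 2^9 = 512
  Digit '1' (value 1) x 2^8 = 256
  Digit '0' (value 0) x 2^7 = 0
  Digit '1' (value 1) x 2^6 = 64
  Digit '1' (value 1) x 2^5 = 32
  Digit '0' (value 0) x 2^4 = 0
  Digit '1' (value 1) x 2^3 = 8
  Digit '0' (value 0) x 2^2 = 0
  Digit '0' (value 0) x 2^1 = 0
  Digit '0' (value 0) x 2^0 = 0
Sum = 1896

1896


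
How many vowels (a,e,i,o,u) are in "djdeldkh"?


Input: djdeldkh
Checking each character:
  'd' at position 0: consonant
  'j' at position 1: consonant
  'd' at position 2: consonant
  'e' at position 3: vowel (running total: 1)
  'l' at position 4: consonant
  'd' at position 5: consonant
  'k' at position 6: consonant
  'h' at position 7: consonant
Total vowels: 1

1


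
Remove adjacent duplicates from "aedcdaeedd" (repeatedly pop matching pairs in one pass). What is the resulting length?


Input: aedcdaeedd
Stack-based adjacent duplicate removal:
  Read 'a': push. Stack: a
  Read 'e': push. Stack: ae
  Read 'd': push. Stack: aed
  Read 'c': push. Stack: aedc
  Read 'd': push. Stack: aedcd
  Read 'a': push. Stack: aedcda
  Read 'e': push. Stack: aedcdae
  Read 'e': matches stack top 'e' => pop. Stack: aedcda
  Read 'd': push. Stack: aedcdad
  Read 'd': matches stack top 'd' => pop. Stack: aedcda
Final stack: "aedcda" (length 6)

6


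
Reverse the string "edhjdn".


Input: edhjdn
Reading characters right to left:
  Position 5: 'n'
  Position 4: 'd'
  Position 3: 'j'
  Position 2: 'h'
  Position 1: 'd'
  Position 0: 'e'
Reversed: ndjhde

ndjhde


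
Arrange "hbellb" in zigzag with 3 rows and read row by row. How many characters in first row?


Zigzag "hbellb" into 3 rows:
Placing characters:
  'h' => row 0
  'b' => row 1
  'e' => row 2
  'l' => row 1
  'l' => row 0
  'b' => row 1
Rows:
  Row 0: "hl"
  Row 1: "blb"
  Row 2: "e"
First row length: 2

2


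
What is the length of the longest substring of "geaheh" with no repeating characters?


Input: "geaheh"
Sliding window (track last position of each char):
  Position 0 ('g'): window [0,0] length 1 -- new best
  Position 1 ('e'): window [0,1] length 2 -- new best
  Position 2 ('a'): window [0,2] length 3 -- new best
  Position 3 ('h'): window [0,3] length 4 -- new best
  Position 4 ('e'): repeat (last at 1), move window start to 2
  Position 4 ('e'): window [2,4] length 3
  Position 5 ('h'): repeat (last at 3), move window start to 4
  Position 5 ('h'): window [4,5] length 2
Longest substring with no repeats: "geah" with length 4

4


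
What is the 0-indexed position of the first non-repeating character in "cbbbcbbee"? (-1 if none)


Input: cbbbcbbee
Character frequencies:
  'b': 5
  'c': 2
  'e': 2
Scanning left to right for freq == 1:
  Position 0 ('c'): freq=2, skip
  Position 1 ('b'): freq=5, skip
  Position 2 ('b'): freq=5, skip
  Position 3 ('b'): freq=5, skip
  Position 4 ('c'): freq=2, skip
  Position 5 ('b'): freq=5, skip
  Position 6 ('b'): freq=5, skip
  Position 7 ('e'): freq=2, skip
  Position 8 ('e'): freq=2, skip
  No unique character found => answer = -1

-1


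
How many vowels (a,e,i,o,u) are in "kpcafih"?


Input: kpcafih
Checking each character:
  'k' at position 0: consonant
  'p' at position 1: consonant
  'c' at position 2: consonant
  'a' at position 3: vowel (running total: 1)
  'f' at position 4: consonant
  'i' at position 5: vowel (running total: 2)
  'h' at position 6: consonant
Total vowels: 2

2


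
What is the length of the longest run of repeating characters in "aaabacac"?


Input: "aaabacac"
Scanning for longest run:
  Position 1 ('a'): continues run of 'a', length=2
  Position 2 ('a'): continues run of 'a', length=3
  Position 3 ('b'): new char, reset run to 1
  Position 4 ('a'): new char, reset run to 1
  Position 5 ('c'): new char, reset run to 1
  Position 6 ('a'): new char, reset run to 1
  Position 7 ('c'): new char, reset run to 1
Longest run: 'a' with length 3

3


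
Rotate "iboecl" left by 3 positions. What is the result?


Input: "iboecl", rotate left by 3
First 3 characters: "ibo"
Remaining characters: "ecl"
Concatenate remaining + first: "ecl" + "ibo" = "eclibo"

eclibo


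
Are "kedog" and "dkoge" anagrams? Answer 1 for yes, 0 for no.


Strings: "kedog", "dkoge"
Sorted first:  degko
Sorted second: degko
Sorted forms match => anagrams

1


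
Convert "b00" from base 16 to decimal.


Input: "b00" in base 16
Positional expansion:
  Digit 'b' (value 11) x 16^2 = 2816
  Digit '0' (value 0) x 16^1 = 0
  Digit '0' (value 0) x 16^0 = 0
Sum = 2816

2816


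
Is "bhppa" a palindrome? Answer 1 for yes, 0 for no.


Input: bhppa
Reversed: apphb
  Compare pos 0 ('b') with pos 4 ('a'): MISMATCH
  Compare pos 1 ('h') with pos 3 ('p'): MISMATCH
Result: not a palindrome

0


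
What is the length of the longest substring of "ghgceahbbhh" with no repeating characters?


Input: "ghgceahbbhh"
Sliding window (track last position of each char):
  Position 0 ('g'): window [0,0] length 1 -- new best
  Position 1 ('h'): window [0,1] length 2 -- new best
  Position 2 ('g'): repeat (last at 0), move window start to 1
  Position 2 ('g'): window [1,2] length 2
  Position 3 ('c'): window [1,3] length 3 -- new best
  Position 4 ('e'): window [1,4] length 4 -- new best
  Position 5 ('a'): window [1,5] length 5 -- new best
  Position 6 ('h'): repeat (last at 1), move window start to 2
  Position 6 ('h'): window [2,6] length 5
  Position 7 ('b'): window [2,7] length 6 -- new best
  Position 8 ('b'): repeat (last at 7), move window start to 8
  Position 8 ('b'): window [8,8] length 1
  Position 9 ('h'): window [8,9] length 2
  Position 10 ('h'): repeat (last at 9), move window start to 10
  Position 10 ('h'): window [10,10] length 1
Longest substring with no repeats: "gceahb" with length 6

6


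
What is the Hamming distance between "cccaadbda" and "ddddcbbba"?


Comparing "cccaadbda" and "ddddcbbba" position by position:
  Position 0: 'c' vs 'd' => differ
  Position 1: 'c' vs 'd' => differ
  Position 2: 'c' vs 'd' => differ
  Position 3: 'a' vs 'd' => differ
  Position 4: 'a' vs 'c' => differ
  Position 5: 'd' vs 'b' => differ
  Position 6: 'b' vs 'b' => same
  Position 7: 'd' vs 'b' => differ
  Position 8: 'a' vs 'a' => same
Total differences (Hamming distance): 7

7


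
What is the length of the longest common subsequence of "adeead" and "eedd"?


LCS of "adeead" and "eedd"
DP table:
           e    e    d    d
      0    0    0    0    0
  a   0    0    0    0    0
  d   0    0    0    1    1
  e   0    1    1    1    1
  e   0    1    2    2    2
  a   0    1    2    2    2
  d   0    1    2    3    3
LCS length = dp[6][4] = 3

3


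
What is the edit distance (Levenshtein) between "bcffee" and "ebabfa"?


Computing edit distance: "bcffee" -> "ebabfa"
DP table:
           e    b    a    b    f    a
      0    1    2    3    4    5    6
  b   1    1    1    2    3    4    5
  c   2    2    2    2    3    4    5
  f   3    3    3    3    3    3    4
  f   4    4    4    4    4    3    4
  e   5    4    5    5    5    4    4
  e   6    5    5    6    6    5    5
Edit distance = dp[6][6] = 5

5


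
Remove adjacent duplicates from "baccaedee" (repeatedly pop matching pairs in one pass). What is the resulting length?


Input: baccaedee
Stack-based adjacent duplicate removal:
  Read 'b': push. Stack: b
  Read 'a': push. Stack: ba
  Read 'c': push. Stack: bac
  Read 'c': matches stack top 'c' => pop. Stack: ba
  Read 'a': matches stack top 'a' => pop. Stack: b
  Read 'e': push. Stack: be
  Read 'd': push. Stack: bed
  Read 'e': push. Stack: bede
  Read 'e': matches stack top 'e' => pop. Stack: bed
Final stack: "bed" (length 3)

3


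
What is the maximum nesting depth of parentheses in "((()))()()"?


Input: "((()))()()"
Tracking depth:
  Position 0 '(': depth becomes 1
  Position 1 '(': depth becomes 2
  Position 2 '(': depth becomes 3
  Position 3 ')': depth becomes 2
  Position 4 ')': depth becomes 1
  Position 5 ')': depth becomes 0
  Position 6 '(': depth becomes 1
  Position 7 ')': depth becomes 0
  Position 8 '(': depth becomes 1
  Position 9 ')': depth becomes 0
Maximum depth reached: 3

3


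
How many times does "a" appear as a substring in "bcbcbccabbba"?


Searching for "a" in "bcbcbccabbba"
Scanning each position:
  Position 0: "b" => no
  Position 1: "c" => no
  Position 2: "b" => no
  Position 3: "c" => no
  Position 4: "b" => no
  Position 5: "c" => no
  Position 6: "c" => no
  Position 7: "a" => MATCH
  Position 8: "b" => no
  Position 9: "b" => no
  Position 10: "b" => no
  Position 11: "a" => MATCH
Total occurrences: 2

2


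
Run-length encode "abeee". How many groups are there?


Input: abeee
Scanning for consecutive runs:
  Group 1: 'a' x 1 (positions 0-0)
  Group 2: 'b' x 1 (positions 1-1)
  Group 3: 'e' x 3 (positions 2-4)
Total groups: 3

3


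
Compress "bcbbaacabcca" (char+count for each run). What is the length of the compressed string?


Input: bcbbaacabcca
Runs:
  'b' x 1 => "b1"
  'c' x 1 => "c1"
  'b' x 2 => "b2"
  'a' x 2 => "a2"
  'c' x 1 => "c1"
  'a' x 1 => "a1"
  'b' x 1 => "b1"
  'c' x 2 => "c2"
  'a' x 1 => "a1"
Compressed: "b1c1b2a2c1a1b1c2a1"
Compressed length: 18

18


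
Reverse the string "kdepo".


Input: kdepo
Reading characters right to left:
  Position 4: 'o'
  Position 3: 'p'
  Position 2: 'e'
  Position 1: 'd'
  Position 0: 'k'
Reversed: opedk

opedk


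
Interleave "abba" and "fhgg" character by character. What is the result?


Interleaving "abba" and "fhgg":
  Position 0: 'a' from first, 'f' from second => "af"
  Position 1: 'b' from first, 'h' from second => "bh"
  Position 2: 'b' from first, 'g' from second => "bg"
  Position 3: 'a' from first, 'g' from second => "ag"
Result: afbhbgag

afbhbgag


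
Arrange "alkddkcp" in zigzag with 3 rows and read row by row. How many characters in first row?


Zigzag "alkddkcp" into 3 rows:
Placing characters:
  'a' => row 0
  'l' => row 1
  'k' => row 2
  'd' => row 1
  'd' => row 0
  'k' => row 1
  'c' => row 2
  'p' => row 1
Rows:
  Row 0: "ad"
  Row 1: "ldkp"
  Row 2: "kc"
First row length: 2

2


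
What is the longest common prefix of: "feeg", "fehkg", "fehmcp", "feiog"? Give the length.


Words: feeg, fehkg, fehmcp, feiog
  Position 0: all 'f' => match
  Position 1: all 'e' => match
  Position 2: ('e', 'h', 'h', 'i') => mismatch, stop
LCP = "fe" (length 2)

2


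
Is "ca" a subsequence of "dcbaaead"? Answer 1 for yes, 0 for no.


Check if "ca" is a subsequence of "dcbaaead"
Greedy scan:
  Position 0 ('d'): no match needed
  Position 1 ('c'): matches sub[0] = 'c'
  Position 2 ('b'): no match needed
  Position 3 ('a'): matches sub[1] = 'a'
  Position 4 ('a'): no match needed
  Position 5 ('e'): no match needed
  Position 6 ('a'): no match needed
  Position 7 ('d'): no match needed
All 2 characters matched => is a subsequence

1


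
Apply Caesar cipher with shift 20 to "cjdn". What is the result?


Caesar cipher: shift "cjdn" by 20
  'c' (pos 2) + 20 = pos 22 = 'w'
  'j' (pos 9) + 20 = pos 3 = 'd'
  'd' (pos 3) + 20 = pos 23 = 'x'
  'n' (pos 13) + 20 = pos 7 = 'h'
Result: wdxh

wdxh


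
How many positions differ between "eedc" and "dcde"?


Comparing "eedc" and "dcde" position by position:
  Position 0: 'e' vs 'd' => DIFFER
  Position 1: 'e' vs 'c' => DIFFER
  Position 2: 'd' vs 'd' => same
  Position 3: 'c' vs 'e' => DIFFER
Positions that differ: 3

3


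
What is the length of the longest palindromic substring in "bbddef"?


Input: "bbddef"
Checking substrings for palindromes:
  [0:2] "bb" (len 2) => palindrome
  [2:4] "dd" (len 2) => palindrome
Longest palindromic substring: "bb" with length 2

2


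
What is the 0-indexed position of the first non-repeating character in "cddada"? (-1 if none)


Input: cddada
Character frequencies:
  'a': 2
  'c': 1
  'd': 3
Scanning left to right for freq == 1:
  Position 0 ('c'): unique! => answer = 0

0


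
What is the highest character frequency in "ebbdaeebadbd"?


Input: ebbdaeebadbd
Character counts:
  'a': 2
  'b': 4
  'd': 3
  'e': 3
Maximum frequency: 4

4


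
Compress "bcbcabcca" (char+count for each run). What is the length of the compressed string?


Input: bcbcabcca
Runs:
  'b' x 1 => "b1"
  'c' x 1 => "c1"
  'b' x 1 => "b1"
  'c' x 1 => "c1"
  'a' x 1 => "a1"
  'b' x 1 => "b1"
  'c' x 2 => "c2"
  'a' x 1 => "a1"
Compressed: "b1c1b1c1a1b1c2a1"
Compressed length: 16

16


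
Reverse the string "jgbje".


Input: jgbje
Reading characters right to left:
  Position 4: 'e'
  Position 3: 'j'
  Position 2: 'b'
  Position 1: 'g'
  Position 0: 'j'
Reversed: ejbgj

ejbgj


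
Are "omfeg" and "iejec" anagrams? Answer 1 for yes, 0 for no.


Strings: "omfeg", "iejec"
Sorted first:  efgmo
Sorted second: ceeij
Differ at position 0: 'e' vs 'c' => not anagrams

0


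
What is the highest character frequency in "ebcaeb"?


Input: ebcaeb
Character counts:
  'a': 1
  'b': 2
  'c': 1
  'e': 2
Maximum frequency: 2

2


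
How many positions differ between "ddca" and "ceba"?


Comparing "ddca" and "ceba" position by position:
  Position 0: 'd' vs 'c' => DIFFER
  Position 1: 'd' vs 'e' => DIFFER
  Position 2: 'c' vs 'b' => DIFFER
  Position 3: 'a' vs 'a' => same
Positions that differ: 3

3


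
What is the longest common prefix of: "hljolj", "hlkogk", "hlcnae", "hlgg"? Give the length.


Words: hljolj, hlkogk, hlcnae, hlgg
  Position 0: all 'h' => match
  Position 1: all 'l' => match
  Position 2: ('j', 'k', 'c', 'g') => mismatch, stop
LCP = "hl" (length 2)

2


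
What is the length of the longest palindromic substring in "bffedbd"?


Input: "bffedbd"
Checking substrings for palindromes:
  [4:7] "dbd" (len 3) => palindrome
  [1:3] "ff" (len 2) => palindrome
Longest palindromic substring: "dbd" with length 3

3


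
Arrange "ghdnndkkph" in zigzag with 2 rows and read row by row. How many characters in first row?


Zigzag "ghdnndkkph" into 2 rows:
Placing characters:
  'g' => row 0
  'h' => row 1
  'd' => row 0
  'n' => row 1
  'n' => row 0
  'd' => row 1
  'k' => row 0
  'k' => row 1
  'p' => row 0
  'h' => row 1
Rows:
  Row 0: "gdnkp"
  Row 1: "hndkh"
First row length: 5

5


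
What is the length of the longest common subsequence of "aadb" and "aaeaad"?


LCS of "aadb" and "aaeaad"
DP table:
           a    a    e    a    a    d
      0    0    0    0    0    0    0
  a   0    1    1    1    1    1    1
  a   0    1    2    2    2    2    2
  d   0    1    2    2    2    2    3
  b   0    1    2    2    2    2    3
LCS length = dp[4][6] = 3

3


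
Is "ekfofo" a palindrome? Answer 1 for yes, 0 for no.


Input: ekfofo
Reversed: ofofke
  Compare pos 0 ('e') with pos 5 ('o'): MISMATCH
  Compare pos 1 ('k') with pos 4 ('f'): MISMATCH
  Compare pos 2 ('f') with pos 3 ('o'): MISMATCH
Result: not a palindrome

0


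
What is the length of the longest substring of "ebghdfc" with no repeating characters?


Input: "ebghdfc"
Sliding window (track last position of each char):
  Position 0 ('e'): window [0,0] length 1 -- new best
  Position 1 ('b'): window [0,1] length 2 -- new best
  Position 2 ('g'): window [0,2] length 3 -- new best
  Position 3 ('h'): window [0,3] length 4 -- new best
  Position 4 ('d'): window [0,4] length 5 -- new best
  Position 5 ('f'): window [0,5] length 6 -- new best
  Position 6 ('c'): window [0,6] length 7 -- new best
Longest substring with no repeats: "ebghdfc" with length 7

7


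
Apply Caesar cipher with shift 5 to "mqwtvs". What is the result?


Caesar cipher: shift "mqwtvs" by 5
  'm' (pos 12) + 5 = pos 17 = 'r'
  'q' (pos 16) + 5 = pos 21 = 'v'
  'w' (pos 22) + 5 = pos 1 = 'b'
  't' (pos 19) + 5 = pos 24 = 'y'
  'v' (pos 21) + 5 = pos 0 = 'a'
  's' (pos 18) + 5 = pos 23 = 'x'
Result: rvbyax

rvbyax


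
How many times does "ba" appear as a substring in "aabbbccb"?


Searching for "ba" in "aabbbccb"
Scanning each position:
  Position 0: "aa" => no
  Position 1: "ab" => no
  Position 2: "bb" => no
  Position 3: "bb" => no
  Position 4: "bc" => no
  Position 5: "cc" => no
  Position 6: "cb" => no
Total occurrences: 0

0


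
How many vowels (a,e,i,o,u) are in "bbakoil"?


Input: bbakoil
Checking each character:
  'b' at position 0: consonant
  'b' at position 1: consonant
  'a' at position 2: vowel (running total: 1)
  'k' at position 3: consonant
  'o' at position 4: vowel (running total: 2)
  'i' at position 5: vowel (running total: 3)
  'l' at position 6: consonant
Total vowels: 3

3


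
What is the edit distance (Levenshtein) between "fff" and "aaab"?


Computing edit distance: "fff" -> "aaab"
DP table:
           a    a    a    b
      0    1    2    3    4
  f   1    1    2    3    4
  f   2    2    2    3    4
  f   3    3    3    3    4
Edit distance = dp[3][4] = 4

4


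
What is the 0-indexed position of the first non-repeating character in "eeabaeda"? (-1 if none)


Input: eeabaeda
Character frequencies:
  'a': 3
  'b': 1
  'd': 1
  'e': 3
Scanning left to right for freq == 1:
  Position 0 ('e'): freq=3, skip
  Position 1 ('e'): freq=3, skip
  Position 2 ('a'): freq=3, skip
  Position 3 ('b'): unique! => answer = 3

3


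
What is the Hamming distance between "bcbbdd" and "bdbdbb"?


Comparing "bcbbdd" and "bdbdbb" position by position:
  Position 0: 'b' vs 'b' => same
  Position 1: 'c' vs 'd' => differ
  Position 2: 'b' vs 'b' => same
  Position 3: 'b' vs 'd' => differ
  Position 4: 'd' vs 'b' => differ
  Position 5: 'd' vs 'b' => differ
Total differences (Hamming distance): 4

4


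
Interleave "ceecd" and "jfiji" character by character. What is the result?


Interleaving "ceecd" and "jfiji":
  Position 0: 'c' from first, 'j' from second => "cj"
  Position 1: 'e' from first, 'f' from second => "ef"
  Position 2: 'e' from first, 'i' from second => "ei"
  Position 3: 'c' from first, 'j' from second => "cj"
  Position 4: 'd' from first, 'i' from second => "di"
Result: cjefeicjdi

cjefeicjdi


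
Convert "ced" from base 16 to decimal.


Input: "ced" in base 16
Positional expansion:
  Digit 'c' (value 12) x 16^2 = 3072
  Digit 'e' (value 14) x 16^1 = 224
  Digit 'd' (value 13) x 16^0 = 13
Sum = 3309

3309


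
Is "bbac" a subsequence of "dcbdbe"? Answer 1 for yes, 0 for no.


Check if "bbac" is a subsequence of "dcbdbe"
Greedy scan:
  Position 0 ('d'): no match needed
  Position 1 ('c'): no match needed
  Position 2 ('b'): matches sub[0] = 'b'
  Position 3 ('d'): no match needed
  Position 4 ('b'): matches sub[1] = 'b'
  Position 5 ('e'): no match needed
Only matched 2/4 characters => not a subsequence

0


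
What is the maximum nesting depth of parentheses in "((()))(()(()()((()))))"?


Input: "((()))(()(()()((()))))"
Tracking depth:
  Position 0 '(': depth becomes 1
  Position 1 '(': depth becomes 2
  Position 2 '(': depth becomes 3
  Position 3 ')': depth becomes 2
  Position 4 ')': depth becomes 1
  Position 5 ')': depth becomes 0
  Position 6 '(': depth becomes 1
  Position 7 '(': depth becomes 2
  Position 8 ')': depth becomes 1
  Position 9 '(': depth becomes 2
  Position 10 '(': depth becomes 3
  Position 11 ')': depth becomes 2
  Position 12 '(': depth becomes 3
  Position 13 ')': depth becomes 2
  Position 14 '(': depth becomes 3
  Position 15 '(': depth becomes 4
  Position 16 '(': depth becomes 5
  Position 17 ')': depth becomes 4
  Position 18 ')': depth becomes 3
  Position 19 ')': depth becomes 2
  Position 20 ')': depth becomes 1
  Position 21 ')': depth becomes 0
Maximum depth reached: 5

5


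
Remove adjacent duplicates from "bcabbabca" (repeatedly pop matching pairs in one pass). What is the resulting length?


Input: bcabbabca
Stack-based adjacent duplicate removal:
  Read 'b': push. Stack: b
  Read 'c': push. Stack: bc
  Read 'a': push. Stack: bca
  Read 'b': push. Stack: bcab
  Read 'b': matches stack top 'b' => pop. Stack: bca
  Read 'a': matches stack top 'a' => pop. Stack: bc
  Read 'b': push. Stack: bcb
  Read 'c': push. Stack: bcbc
  Read 'a': push. Stack: bcbca
Final stack: "bcbca" (length 5)

5


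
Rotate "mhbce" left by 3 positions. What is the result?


Input: "mhbce", rotate left by 3
First 3 characters: "mhb"
Remaining characters: "ce"
Concatenate remaining + first: "ce" + "mhb" = "cemhb"

cemhb


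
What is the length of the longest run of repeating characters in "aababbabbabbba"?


Input: "aababbabbabbba"
Scanning for longest run:
  Position 1 ('a'): continues run of 'a', length=2
  Position 2 ('b'): new char, reset run to 1
  Position 3 ('a'): new char, reset run to 1
  Position 4 ('b'): new char, reset run to 1
  Position 5 ('b'): continues run of 'b', length=2
  Position 6 ('a'): new char, reset run to 1
  Position 7 ('b'): new char, reset run to 1
  Position 8 ('b'): continues run of 'b', length=2
  Position 9 ('a'): new char, reset run to 1
  Position 10 ('b'): new char, reset run to 1
  Position 11 ('b'): continues run of 'b', length=2
  Position 12 ('b'): continues run of 'b', length=3
  Position 13 ('a'): new char, reset run to 1
Longest run: 'b' with length 3

3


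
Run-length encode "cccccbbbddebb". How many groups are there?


Input: cccccbbbddebb
Scanning for consecutive runs:
  Group 1: 'c' x 5 (positions 0-4)
  Group 2: 'b' x 3 (positions 5-7)
  Group 3: 'd' x 2 (positions 8-9)
  Group 4: 'e' x 1 (positions 10-10)
  Group 5: 'b' x 2 (positions 11-12)
Total groups: 5

5


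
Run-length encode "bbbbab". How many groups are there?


Input: bbbbab
Scanning for consecutive runs:
  Group 1: 'b' x 4 (positions 0-3)
  Group 2: 'a' x 1 (positions 4-4)
  Group 3: 'b' x 1 (positions 5-5)
Total groups: 3

3


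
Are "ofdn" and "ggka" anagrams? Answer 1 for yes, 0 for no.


Strings: "ofdn", "ggka"
Sorted first:  dfno
Sorted second: aggk
Differ at position 0: 'd' vs 'a' => not anagrams

0


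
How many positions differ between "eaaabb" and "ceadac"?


Comparing "eaaabb" and "ceadac" position by position:
  Position 0: 'e' vs 'c' => DIFFER
  Position 1: 'a' vs 'e' => DIFFER
  Position 2: 'a' vs 'a' => same
  Position 3: 'a' vs 'd' => DIFFER
  Position 4: 'b' vs 'a' => DIFFER
  Position 5: 'b' vs 'c' => DIFFER
Positions that differ: 5

5


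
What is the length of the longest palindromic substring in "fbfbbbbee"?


Input: "fbfbbbbee"
Checking substrings for palindromes:
  [3:7] "bbbb" (len 4) => palindrome
  [0:3] "fbf" (len 3) => palindrome
  [1:4] "bfb" (len 3) => palindrome
  [3:6] "bbb" (len 3) => palindrome
  [4:7] "bbb" (len 3) => palindrome
  [3:5] "bb" (len 2) => palindrome
Longest palindromic substring: "bbbb" with length 4

4


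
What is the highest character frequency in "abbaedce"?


Input: abbaedce
Character counts:
  'a': 2
  'b': 2
  'c': 1
  'd': 1
  'e': 2
Maximum frequency: 2

2


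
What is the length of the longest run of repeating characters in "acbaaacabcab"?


Input: "acbaaacabcab"
Scanning for longest run:
  Position 1 ('c'): new char, reset run to 1
  Position 2 ('b'): new char, reset run to 1
  Position 3 ('a'): new char, reset run to 1
  Position 4 ('a'): continues run of 'a', length=2
  Position 5 ('a'): continues run of 'a', length=3
  Position 6 ('c'): new char, reset run to 1
  Position 7 ('a'): new char, reset run to 1
  Position 8 ('b'): new char, reset run to 1
  Position 9 ('c'): new char, reset run to 1
  Position 10 ('a'): new char, reset run to 1
  Position 11 ('b'): new char, reset run to 1
Longest run: 'a' with length 3

3


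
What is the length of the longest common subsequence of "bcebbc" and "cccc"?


LCS of "bcebbc" and "cccc"
DP table:
           c    c    c    c
      0    0    0    0    0
  b   0    0    0    0    0
  c   0    1    1    1    1
  e   0    1    1    1    1
  b   0    1    1    1    1
  b   0    1    1    1    1
  c   0    1    2    2    2
LCS length = dp[6][4] = 2

2


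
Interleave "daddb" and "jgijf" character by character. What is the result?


Interleaving "daddb" and "jgijf":
  Position 0: 'd' from first, 'j' from second => "dj"
  Position 1: 'a' from first, 'g' from second => "ag"
  Position 2: 'd' from first, 'i' from second => "di"
  Position 3: 'd' from first, 'j' from second => "dj"
  Position 4: 'b' from first, 'f' from second => "bf"
Result: djagdidjbf

djagdidjbf


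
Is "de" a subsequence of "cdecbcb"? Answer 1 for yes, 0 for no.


Check if "de" is a subsequence of "cdecbcb"
Greedy scan:
  Position 0 ('c'): no match needed
  Position 1 ('d'): matches sub[0] = 'd'
  Position 2 ('e'): matches sub[1] = 'e'
  Position 3 ('c'): no match needed
  Position 4 ('b'): no match needed
  Position 5 ('c'): no match needed
  Position 6 ('b'): no match needed
All 2 characters matched => is a subsequence

1


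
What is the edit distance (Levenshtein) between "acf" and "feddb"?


Computing edit distance: "acf" -> "feddb"
DP table:
           f    e    d    d    b
      0    1    2    3    4    5
  a   1    1    2    3    4    5
  c   2    2    2    3    4    5
  f   3    2    3    3    4    5
Edit distance = dp[3][5] = 5

5


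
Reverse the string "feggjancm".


Input: feggjancm
Reading characters right to left:
  Position 8: 'm'
  Position 7: 'c'
  Position 6: 'n'
  Position 5: 'a'
  Position 4: 'j'
  Position 3: 'g'
  Position 2: 'g'
  Position 1: 'e'
  Position 0: 'f'
Reversed: mcnajggef

mcnajggef


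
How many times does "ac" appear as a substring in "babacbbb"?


Searching for "ac" in "babacbbb"
Scanning each position:
  Position 0: "ba" => no
  Position 1: "ab" => no
  Position 2: "ba" => no
  Position 3: "ac" => MATCH
  Position 4: "cb" => no
  Position 5: "bb" => no
  Position 6: "bb" => no
Total occurrences: 1

1


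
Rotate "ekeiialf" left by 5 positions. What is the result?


Input: "ekeiialf", rotate left by 5
First 5 characters: "ekeii"
Remaining characters: "alf"
Concatenate remaining + first: "alf" + "ekeii" = "alfekeii"

alfekeii


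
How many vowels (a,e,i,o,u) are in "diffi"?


Input: diffi
Checking each character:
  'd' at position 0: consonant
  'i' at position 1: vowel (running total: 1)
  'f' at position 2: consonant
  'f' at position 3: consonant
  'i' at position 4: vowel (running total: 2)
Total vowels: 2

2
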